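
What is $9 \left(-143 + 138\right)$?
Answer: $-45$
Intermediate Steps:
$9 \left(-143 + 138\right) = 9 \left(-5\right) = -45$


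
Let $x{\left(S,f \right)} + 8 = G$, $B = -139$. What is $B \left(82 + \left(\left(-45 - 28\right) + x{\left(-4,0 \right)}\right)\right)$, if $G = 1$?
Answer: $-278$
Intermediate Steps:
$x{\left(S,f \right)} = -7$ ($x{\left(S,f \right)} = -8 + 1 = -7$)
$B \left(82 + \left(\left(-45 - 28\right) + x{\left(-4,0 \right)}\right)\right) = - 139 \left(82 - 80\right) = \left(-139\right) 2 = -278$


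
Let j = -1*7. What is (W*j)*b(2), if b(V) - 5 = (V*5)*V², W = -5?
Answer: 1575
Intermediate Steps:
b(V) = 5 + 5*V³ (b(V) = 5 + (V*5)*V² = 5 + (5*V)*V² = 5 + 5*V³)
j = -7
(W*j)*b(2) = (-5*(-7))*(5 + 5*2³) = 35*(5 + 5*8) = 35*(5 + 40) = 35*45 = 1575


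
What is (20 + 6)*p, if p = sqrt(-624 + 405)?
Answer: 26*I*sqrt(219) ≈ 384.76*I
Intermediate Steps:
p = I*sqrt(219) (p = sqrt(-219) = I*sqrt(219) ≈ 14.799*I)
(20 + 6)*p = (20 + 6)*(I*sqrt(219)) = 26*(I*sqrt(219)) = 26*I*sqrt(219)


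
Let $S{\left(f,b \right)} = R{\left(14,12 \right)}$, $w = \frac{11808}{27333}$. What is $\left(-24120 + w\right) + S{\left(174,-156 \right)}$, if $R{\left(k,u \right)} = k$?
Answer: $- \frac{73208610}{3037} \approx -24106.0$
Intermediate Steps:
$w = \frac{1312}{3037}$ ($w = 11808 \cdot \frac{1}{27333} = \frac{1312}{3037} \approx 0.43201$)
$S{\left(f,b \right)} = 14$
$\left(-24120 + w\right) + S{\left(174,-156 \right)} = \left(-24120 + \frac{1312}{3037}\right) + 14 = - \frac{73251128}{3037} + 14 = - \frac{73208610}{3037}$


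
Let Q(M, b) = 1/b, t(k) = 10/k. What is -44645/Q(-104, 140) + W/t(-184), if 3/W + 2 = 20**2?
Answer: -6219048638/995 ≈ -6.2503e+6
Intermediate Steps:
W = 3/398 (W = 3/(-2 + 20**2) = 3/(-2 + 400) = 3/398 ≈ 0.0075377)
-44645/Q(-104, 140) + W/t(-184) = -44645/(1/140) + 3/(398*((10/(-184)))) = -44645/1/140 + 3/(398*((10*(-1/184)))) = -44645*140 + 3/(398*(-5/92)) = -6250300 + (3/398)*(-92/5) = -6250300 - 138/995 = -6219048638/995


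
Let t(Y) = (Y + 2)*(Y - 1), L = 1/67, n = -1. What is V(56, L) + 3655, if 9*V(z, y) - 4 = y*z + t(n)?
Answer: 2204155/603 ≈ 3655.3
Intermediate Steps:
L = 1/67 ≈ 0.014925
t(Y) = (-1 + Y)*(2 + Y) (t(Y) = (2 + Y)*(-1 + Y) = (-1 + Y)*(2 + Y))
V(z, y) = 2/9 + y*z/9 (V(z, y) = 4/9 + (y*z + (-2 - 1 + (-1)²))/9 = 4/9 + (y*z + (-2 - 1 + 1))/9 = 4/9 + (y*z - 2)/9 = 4/9 + (-2 + y*z)/9 = 4/9 + (-2/9 + y*z/9) = 2/9 + y*z/9)
V(56, L) + 3655 = (2/9 + (⅑)*(1/67)*56) + 3655 = (2/9 + 56/603) + 3655 = 190/603 + 3655 = 2204155/603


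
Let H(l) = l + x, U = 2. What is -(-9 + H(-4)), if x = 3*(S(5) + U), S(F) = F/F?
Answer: 4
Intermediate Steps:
S(F) = 1
x = 9 (x = 3*(1 + 2) = 3*3 = 9)
H(l) = 9 + l (H(l) = l + 9 = 9 + l)
-(-9 + H(-4)) = -(-9 + (9 - 4)) = -(-9 + 5) = -1*(-4) = 4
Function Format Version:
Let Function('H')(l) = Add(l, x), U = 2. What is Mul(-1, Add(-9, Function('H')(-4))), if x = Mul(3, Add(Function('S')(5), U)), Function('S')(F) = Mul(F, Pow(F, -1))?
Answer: 4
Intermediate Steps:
Function('S')(F) = 1
x = 9 (x = Mul(3, Add(1, 2)) = Mul(3, 3) = 9)
Function('H')(l) = Add(9, l) (Function('H')(l) = Add(l, 9) = Add(9, l))
Mul(-1, Add(-9, Function('H')(-4))) = Mul(-1, Add(-9, Add(9, -4))) = Mul(-1, Add(-9, 5)) = Mul(-1, -4) = 4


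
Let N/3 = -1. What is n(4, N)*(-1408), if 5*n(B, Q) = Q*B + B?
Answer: 11264/5 ≈ 2252.8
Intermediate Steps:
N = -3 (N = 3*(-1) = -3)
n(B, Q) = B/5 + B*Q/5 (n(B, Q) = (Q*B + B)/5 = (B*Q + B)/5 = (B + B*Q)/5 = B/5 + B*Q/5)
n(4, N)*(-1408) = ((1/5)*4*(1 - 3))*(-1408) = ((1/5)*4*(-2))*(-1408) = -8/5*(-1408) = 11264/5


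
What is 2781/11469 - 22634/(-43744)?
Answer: 63540235/83616656 ≈ 0.75990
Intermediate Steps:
2781/11469 - 22634/(-43744) = 2781*(1/11469) - 22634*(-1/43744) = 927/3823 + 11317/21872 = 63540235/83616656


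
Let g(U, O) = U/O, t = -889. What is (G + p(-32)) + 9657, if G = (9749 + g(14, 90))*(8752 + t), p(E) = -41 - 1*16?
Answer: 1150008152/15 ≈ 7.6667e+7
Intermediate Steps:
p(E) = -57 (p(E) = -41 - 16 = -57)
G = 1149864152/15 (G = (9749 + 14/90)*(8752 - 889) = (9749 + 14*(1/90))*7863 = (9749 + 7/45)*7863 = (438712/45)*7863 = 1149864152/15 ≈ 7.6658e+7)
(G + p(-32)) + 9657 = (1149864152/15 - 57) + 9657 = 1149863297/15 + 9657 = 1150008152/15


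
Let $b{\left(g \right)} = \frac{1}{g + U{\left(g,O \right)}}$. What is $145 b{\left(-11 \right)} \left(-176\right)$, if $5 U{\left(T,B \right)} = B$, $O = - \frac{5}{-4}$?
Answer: $\frac{102080}{43} \approx 2374.0$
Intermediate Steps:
$O = \frac{5}{4}$ ($O = \left(-5\right) \left(- \frac{1}{4}\right) = \frac{5}{4} \approx 1.25$)
$U{\left(T,B \right)} = \frac{B}{5}$
$b{\left(g \right)} = \frac{1}{\frac{1}{4} + g}$ ($b{\left(g \right)} = \frac{1}{g + \frac{1}{5} \cdot \frac{5}{4}} = \frac{1}{g + \frac{1}{4}} = \frac{1}{\frac{1}{4} + g}$)
$145 b{\left(-11 \right)} \left(-176\right) = 145 \frac{4}{1 + 4 \left(-11\right)} \left(-176\right) = 145 \frac{4}{1 - 44} \left(-176\right) = 145 \frac{4}{-43} \left(-176\right) = 145 \cdot 4 \left(- \frac{1}{43}\right) \left(-176\right) = 145 \left(- \frac{4}{43}\right) \left(-176\right) = \left(- \frac{580}{43}\right) \left(-176\right) = \frac{102080}{43}$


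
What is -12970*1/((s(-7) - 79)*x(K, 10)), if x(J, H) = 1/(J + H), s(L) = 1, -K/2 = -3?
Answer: 103760/39 ≈ 2660.5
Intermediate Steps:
K = 6 (K = -2*(-3) = 6)
x(J, H) = 1/(H + J)
-12970*1/((s(-7) - 79)*x(K, 10)) = -12970*(10 + 6)/(1 - 79) = -12970/((-78/16)) = -12970/((-78*1/16)) = -12970/(-39/8) = -12970*(-8/39) = 103760/39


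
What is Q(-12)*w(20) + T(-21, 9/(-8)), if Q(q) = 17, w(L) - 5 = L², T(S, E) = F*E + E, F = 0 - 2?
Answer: 55089/8 ≈ 6886.1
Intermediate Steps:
F = -2
T(S, E) = -E (T(S, E) = -2*E + E = -E)
w(L) = 5 + L²
Q(-12)*w(20) + T(-21, 9/(-8)) = 17*(5 + 20²) - 9/(-8) = 17*(5 + 400) - 9*(-1)/8 = 17*405 - 1*(-9/8) = 6885 + 9/8 = 55089/8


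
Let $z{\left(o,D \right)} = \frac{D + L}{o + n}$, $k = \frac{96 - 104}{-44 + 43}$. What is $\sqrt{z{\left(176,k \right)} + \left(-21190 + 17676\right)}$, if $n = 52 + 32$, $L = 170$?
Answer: $\frac{i \sqrt{59375030}}{130} \approx 59.273 i$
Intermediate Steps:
$n = 84$
$k = 8$ ($k = - \frac{8}{-1} = \left(-8\right) \left(-1\right) = 8$)
$z{\left(o,D \right)} = \frac{170 + D}{84 + o}$ ($z{\left(o,D \right)} = \frac{D + 170}{o + 84} = \frac{170 + D}{84 + o}$)
$\sqrt{z{\left(176,k \right)} + \left(-21190 + 17676\right)} = \sqrt{\frac{170 + 8}{84 + 176} + \left(-21190 + 17676\right)} = \sqrt{\frac{1}{260} \cdot 178 - 3514} = \sqrt{\frac{89}{130} - 3514} = \sqrt{- \frac{456731}{130}} = \frac{i \sqrt{59375030}}{130}$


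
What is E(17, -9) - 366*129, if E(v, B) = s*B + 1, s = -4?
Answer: -47177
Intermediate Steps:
E(v, B) = 1 - 4*B (E(v, B) = -4*B + 1 = 1 - 4*B)
E(17, -9) - 366*129 = (1 - 4*(-9)) - 366*129 = (1 + 36) - 47214 = 37 - 47214 = -47177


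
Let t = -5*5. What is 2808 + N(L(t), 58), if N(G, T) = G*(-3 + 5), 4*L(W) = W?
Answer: 5591/2 ≈ 2795.5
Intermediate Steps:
t = -25
L(W) = W/4
N(G, T) = 2*G (N(G, T) = G*2 = 2*G)
2808 + N(L(t), 58) = 2808 + 2*((¼)*(-25)) = 2808 + 2*(-25/4) = 2808 - 25/2 = 5591/2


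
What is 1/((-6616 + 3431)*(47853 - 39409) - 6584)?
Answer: -1/26900724 ≈ -3.7174e-8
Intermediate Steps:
1/((-6616 + 3431)*(47853 - 39409) - 6584) = 1/(-3185*8444 - 6584) = 1/(-26894140 - 6584) = 1/(-26900724) = -1/26900724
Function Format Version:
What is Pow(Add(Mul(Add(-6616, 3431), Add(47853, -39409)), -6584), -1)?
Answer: Rational(-1, 26900724) ≈ -3.7174e-8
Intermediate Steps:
Pow(Add(Mul(Add(-6616, 3431), Add(47853, -39409)), -6584), -1) = Pow(Add(Mul(-3185, 8444), -6584), -1) = Pow(Add(-26894140, -6584), -1) = Pow(-26900724, -1) = Rational(-1, 26900724)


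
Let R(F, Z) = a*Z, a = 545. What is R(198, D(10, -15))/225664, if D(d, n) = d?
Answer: 2725/112832 ≈ 0.024151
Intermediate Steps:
R(F, Z) = 545*Z
R(198, D(10, -15))/225664 = (545*10)/225664 = 5450*(1/225664) = 2725/112832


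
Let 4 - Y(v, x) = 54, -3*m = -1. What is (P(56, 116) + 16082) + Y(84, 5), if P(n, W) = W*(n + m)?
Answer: 67700/3 ≈ 22567.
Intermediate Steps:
m = 1/3 (m = -1/3*(-1) = 1/3 ≈ 0.33333)
P(n, W) = W*(1/3 + n) (P(n, W) = W*(n + 1/3) = W*(1/3 + n))
Y(v, x) = -50 (Y(v, x) = 4 - 1*54 = 4 - 54 = -50)
(P(56, 116) + 16082) + Y(84, 5) = (116*(1/3 + 56) + 16082) - 50 = (116*(169/3) + 16082) - 50 = (19604/3 + 16082) - 50 = 67850/3 - 50 = 67700/3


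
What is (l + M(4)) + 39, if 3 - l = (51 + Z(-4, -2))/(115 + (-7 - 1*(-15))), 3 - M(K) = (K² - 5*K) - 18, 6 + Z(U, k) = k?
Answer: 8198/123 ≈ 66.650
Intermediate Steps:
Z(U, k) = -6 + k
M(K) = 21 - K² + 5*K (M(K) = 3 - ((K² - 5*K) - 18) = 3 - (-18 + K² - 5*K) = 3 + (18 - K² + 5*K) = 21 - K² + 5*K)
l = 326/123 (l = 3 - (51 + (-6 - 2))/(115 + (-7 - 1*(-15))) = 3 - (51 - 8)/(115 + (-7 + 15)) = 3 - 43/(115 + 8) = 3 - 43/123 = 326/123 ≈ 2.6504)
(l + M(4)) + 39 = (326/123 + (21 - 1*4² + 5*4)) + 39 = (326/123 + (21 - 1*16 + 20)) + 39 = (326/123 + (21 - 16 + 20)) + 39 = (326/123 + 25) + 39 = 3401/123 + 39 = 8198/123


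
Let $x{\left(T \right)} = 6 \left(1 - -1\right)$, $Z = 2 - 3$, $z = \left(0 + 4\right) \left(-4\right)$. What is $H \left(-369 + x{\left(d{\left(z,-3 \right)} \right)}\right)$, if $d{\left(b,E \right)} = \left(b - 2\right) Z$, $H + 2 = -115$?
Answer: $41769$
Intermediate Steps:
$H = -117$ ($H = -2 - 115 = -117$)
$z = -16$ ($z = 4 \left(-4\right) = -16$)
$Z = -1$ ($Z = 2 - 3 = -1$)
$d{\left(b,E \right)} = 2 - b$ ($d{\left(b,E \right)} = \left(b - 2\right) \left(-1\right) = \left(-2 + b\right) \left(-1\right) = 2 - b$)
$x{\left(T \right)} = 12$ ($x{\left(T \right)} = 6 \left(1 + 1\right) = 6 \cdot 2 = 12$)
$H \left(-369 + x{\left(d{\left(z,-3 \right)} \right)}\right) = - 117 \left(-369 + 12\right) = \left(-117\right) \left(-357\right) = 41769$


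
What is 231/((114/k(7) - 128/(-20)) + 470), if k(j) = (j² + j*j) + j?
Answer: 8085/16712 ≈ 0.48378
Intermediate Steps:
k(j) = j + 2*j² (k(j) = (j² + j²) + j = 2*j² + j = j + 2*j²)
231/((114/k(7) - 128/(-20)) + 470) = 231/((114/((7*(1 + 2*7))) - 128/(-20)) + 470) = 231/((114/((7*(1 + 14))) - 128*(-1/20)) + 470) = 231/((114/((7*15)) + 32/5) + 470) = 231/((114/105 + 32/5) + 470) = 231/((114*(1/105) + 32/5) + 470) = 231/((38/35 + 32/5) + 470) = 231/(262/35 + 470) = 231/(16712/35) = 231*(35/16712) = 8085/16712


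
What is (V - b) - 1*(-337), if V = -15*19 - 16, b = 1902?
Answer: -1866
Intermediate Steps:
V = -301 (V = -285 - 16 = -301)
(V - b) - 1*(-337) = (-301 - 1*1902) - 1*(-337) = (-301 - 1902) + 337 = -2203 + 337 = -1866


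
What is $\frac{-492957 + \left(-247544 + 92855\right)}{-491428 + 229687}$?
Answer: $\frac{215882}{87247} \approx 2.4744$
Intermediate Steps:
$\frac{-492957 + \left(-247544 + 92855\right)}{-491428 + 229687} = \frac{-492957 - 154689}{-261741} = \left(-647646\right) \left(- \frac{1}{261741}\right) = \frac{215882}{87247}$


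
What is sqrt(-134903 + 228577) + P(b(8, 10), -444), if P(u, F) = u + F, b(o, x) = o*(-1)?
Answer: -452 + sqrt(93674) ≈ -145.94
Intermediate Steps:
b(o, x) = -o
P(u, F) = F + u
sqrt(-134903 + 228577) + P(b(8, 10), -444) = sqrt(-134903 + 228577) + (-444 - 1*8) = sqrt(93674) + (-444 - 8) = sqrt(93674) - 452 = -452 + sqrt(93674)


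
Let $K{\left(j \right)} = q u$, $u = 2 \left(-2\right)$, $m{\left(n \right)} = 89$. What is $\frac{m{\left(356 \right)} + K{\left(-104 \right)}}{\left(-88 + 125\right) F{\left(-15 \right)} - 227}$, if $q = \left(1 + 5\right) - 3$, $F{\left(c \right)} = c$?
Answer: $- \frac{77}{782} \approx -0.098465$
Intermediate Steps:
$q = 3$ ($q = 6 - 3 = 3$)
$u = -4$
$K{\left(j \right)} = -12$ ($K{\left(j \right)} = 3 \left(-4\right) = -12$)
$\frac{m{\left(356 \right)} + K{\left(-104 \right)}}{\left(-88 + 125\right) F{\left(-15 \right)} - 227} = \frac{89 - 12}{\left(-88 + 125\right) \left(-15\right) - 227} = \frac{77}{37 \left(-15\right) - 227} = \frac{77}{-555 - 227} = \frac{77}{-782} = 77 \left(- \frac{1}{782}\right) = - \frac{77}{782}$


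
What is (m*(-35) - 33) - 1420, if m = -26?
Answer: -543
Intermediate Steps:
(m*(-35) - 33) - 1420 = (-26*(-35) - 33) - 1420 = (910 - 33) - 1420 = 877 - 1420 = -543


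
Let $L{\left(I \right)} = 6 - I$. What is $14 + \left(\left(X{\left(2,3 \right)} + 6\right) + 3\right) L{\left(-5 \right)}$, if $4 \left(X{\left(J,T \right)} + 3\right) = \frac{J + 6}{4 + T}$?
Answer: $\frac{582}{7} \approx 83.143$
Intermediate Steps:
$X{\left(J,T \right)} = -3 + \frac{6 + J}{4 \left(4 + T\right)}$ ($X{\left(J,T \right)} = -3 + \frac{\left(J + 6\right) \frac{1}{4 + T}}{4} = -3 + \frac{\left(6 + J\right) \frac{1}{4 + T}}{4} = -3 + \frac{\frac{1}{4 + T} \left(6 + J\right)}{4} = -3 + \frac{6 + J}{4 \left(4 + T\right)}$)
$14 + \left(\left(X{\left(2,3 \right)} + 6\right) + 3\right) L{\left(-5 \right)} = 14 + \left(\left(\frac{-42 + 2 - 36}{4 \left(4 + 3\right)} + 6\right) + 3\right) \left(6 - -5\right) = 14 + \left(\left(\frac{-42 + 2 - 36}{4 \cdot 7} + 6\right) + 3\right) \left(6 + 5\right) = 14 + \left(\left(\frac{1}{4} \cdot \frac{1}{7} \left(-76\right) + 6\right) + 3\right) 11 = 14 + \left(\left(- \frac{19}{7} + 6\right) + 3\right) 11 = 14 + \left(\frac{23}{7} + 3\right) 11 = 14 + \frac{44}{7} \cdot 11 = 14 + \frac{484}{7} = \frac{582}{7}$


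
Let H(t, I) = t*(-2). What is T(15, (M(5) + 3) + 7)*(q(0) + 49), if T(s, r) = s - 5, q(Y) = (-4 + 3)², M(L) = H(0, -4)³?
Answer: 500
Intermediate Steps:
H(t, I) = -2*t
M(L) = 0 (M(L) = (-2*0)³ = 0³ = 0)
q(Y) = 1 (q(Y) = (-1)² = 1)
T(s, r) = -5 + s
T(15, (M(5) + 3) + 7)*(q(0) + 49) = (-5 + 15)*(1 + 49) = 10*50 = 500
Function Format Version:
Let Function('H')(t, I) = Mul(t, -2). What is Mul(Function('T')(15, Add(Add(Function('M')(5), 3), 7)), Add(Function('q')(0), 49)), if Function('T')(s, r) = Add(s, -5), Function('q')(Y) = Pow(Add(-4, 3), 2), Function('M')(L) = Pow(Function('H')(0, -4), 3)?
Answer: 500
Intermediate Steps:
Function('H')(t, I) = Mul(-2, t)
Function('M')(L) = 0 (Function('M')(L) = Pow(Mul(-2, 0), 3) = Pow(0, 3) = 0)
Function('q')(Y) = 1 (Function('q')(Y) = Pow(-1, 2) = 1)
Function('T')(s, r) = Add(-5, s)
Mul(Function('T')(15, Add(Add(Function('M')(5), 3), 7)), Add(Function('q')(0), 49)) = Mul(Add(-5, 15), Add(1, 49)) = Mul(10, 50) = 500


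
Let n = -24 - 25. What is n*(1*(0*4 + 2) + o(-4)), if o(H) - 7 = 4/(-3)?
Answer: -1127/3 ≈ -375.67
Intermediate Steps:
o(H) = 17/3 (o(H) = 7 + 4/(-3) = 7 + 4*(-⅓) = 7 - 4/3 = 17/3)
n = -49
n*(1*(0*4 + 2) + o(-4)) = -49*(1*(0*4 + 2) + 17/3) = -49*(1*(0 + 2) + 17/3) = -49*(1*2 + 17/3) = -49*(2 + 17/3) = -49*23/3 = -1127/3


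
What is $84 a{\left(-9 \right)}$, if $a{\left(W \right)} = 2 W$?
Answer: $-1512$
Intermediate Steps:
$84 a{\left(-9 \right)} = 84 \cdot 2 \left(-9\right) = 84 \left(-18\right) = -1512$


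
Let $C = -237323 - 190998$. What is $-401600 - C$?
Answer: $26721$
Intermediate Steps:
$C = -428321$ ($C = -237323 - 190998 = -428321$)
$-401600 - C = -401600 - -428321 = -401600 + 428321 = 26721$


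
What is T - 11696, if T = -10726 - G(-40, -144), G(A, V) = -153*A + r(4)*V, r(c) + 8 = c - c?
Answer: -29694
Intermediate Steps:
r(c) = -8 (r(c) = -8 + (c - c) = -8 + 0 = -8)
G(A, V) = -153*A - 8*V
T = -17998 (T = -10726 - (-153*(-40) - 8*(-144)) = -10726 - (6120 + 1152) = -10726 - 1*7272 = -10726 - 7272 = -17998)
T - 11696 = -17998 - 11696 = -29694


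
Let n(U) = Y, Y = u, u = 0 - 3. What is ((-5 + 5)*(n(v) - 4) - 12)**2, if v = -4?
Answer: 144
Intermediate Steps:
u = -3
Y = -3
n(U) = -3
((-5 + 5)*(n(v) - 4) - 12)**2 = ((-5 + 5)*(-3 - 4) - 12)**2 = (0*(-7) - 12)**2 = (0 - 12)**2 = (-12)**2 = 144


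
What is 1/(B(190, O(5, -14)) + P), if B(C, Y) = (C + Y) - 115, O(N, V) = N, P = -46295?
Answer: -1/46215 ≈ -2.1638e-5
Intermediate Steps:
B(C, Y) = -115 + C + Y
1/(B(190, O(5, -14)) + P) = 1/((-115 + 190 + 5) - 46295) = 1/(80 - 46295) = 1/(-46215) = -1/46215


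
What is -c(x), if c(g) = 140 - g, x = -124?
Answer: -264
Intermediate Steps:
-c(x) = -(140 - 1*(-124)) = -(140 + 124) = -1*264 = -264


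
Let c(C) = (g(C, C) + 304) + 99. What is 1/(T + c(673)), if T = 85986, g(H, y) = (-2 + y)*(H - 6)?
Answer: 1/533946 ≈ 1.8728e-6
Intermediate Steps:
g(H, y) = (-6 + H)*(-2 + y) (g(H, y) = (-2 + y)*(-6 + H) = (-6 + H)*(-2 + y))
c(C) = 415 + C² - 8*C (c(C) = ((12 - 6*C - 2*C + C*C) + 304) + 99 = ((12 - 6*C - 2*C + C²) + 304) + 99 = ((12 + C² - 8*C) + 304) + 99 = (316 + C² - 8*C) + 99 = 415 + C² - 8*C)
1/(T + c(673)) = 1/(85986 + (415 + 673² - 8*673)) = 1/(85986 + (415 + 452929 - 5384)) = 1/(85986 + 447960) = 1/533946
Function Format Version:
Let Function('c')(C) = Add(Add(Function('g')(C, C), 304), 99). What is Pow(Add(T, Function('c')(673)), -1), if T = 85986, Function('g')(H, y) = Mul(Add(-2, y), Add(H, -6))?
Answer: Rational(1, 533946) ≈ 1.8728e-6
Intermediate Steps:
Function('g')(H, y) = Mul(Add(-6, H), Add(-2, y)) (Function('g')(H, y) = Mul(Add(-2, y), Add(-6, H)) = Mul(Add(-6, H), Add(-2, y)))
Function('c')(C) = Add(415, Pow(C, 2), Mul(-8, C)) (Function('c')(C) = Add(Add(Add(12, Mul(-6, C), Mul(-2, C), Mul(C, C)), 304), 99) = Add(Add(Add(12, Mul(-6, C), Mul(-2, C), Pow(C, 2)), 304), 99) = Add(Add(Add(12, Pow(C, 2), Mul(-8, C)), 304), 99) = Add(Add(316, Pow(C, 2), Mul(-8, C)), 99) = Add(415, Pow(C, 2), Mul(-8, C)))
Pow(Add(T, Function('c')(673)), -1) = Pow(Add(85986, Add(415, Pow(673, 2), Mul(-8, 673))), -1) = Pow(Add(85986, Add(415, 452929, -5384)), -1) = Pow(Add(85986, 447960), -1) = Pow(533946, -1) = Rational(1, 533946)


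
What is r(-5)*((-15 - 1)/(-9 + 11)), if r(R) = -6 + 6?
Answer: 0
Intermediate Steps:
r(R) = 0
r(-5)*((-15 - 1)/(-9 + 11)) = 0*((-15 - 1)/(-9 + 11)) = 0*(-16/2) = 0*(-16*½) = 0*(-8) = 0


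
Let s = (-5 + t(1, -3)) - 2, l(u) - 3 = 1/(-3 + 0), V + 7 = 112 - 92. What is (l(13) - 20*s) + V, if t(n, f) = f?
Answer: 647/3 ≈ 215.67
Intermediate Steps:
V = 13 (V = -7 + (112 - 92) = -7 + 20 = 13)
l(u) = 8/3 (l(u) = 3 + 1/(-3 + 0) = 3 + 1/(-3) = 3 - ⅓ = 8/3)
s = -10 (s = (-5 - 3) - 2 = -8 - 2 = -10)
(l(13) - 20*s) + V = (8/3 - 20*(-10)) + 13 = (8/3 + 200) + 13 = 608/3 + 13 = 647/3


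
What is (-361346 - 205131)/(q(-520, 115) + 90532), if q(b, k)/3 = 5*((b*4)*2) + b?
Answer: -566477/26572 ≈ -21.319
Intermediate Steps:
q(b, k) = 123*b (q(b, k) = 3*(5*((b*4)*2) + b) = 3*(5*((4*b)*2) + b) = 3*(5*(8*b) + b) = 3*(40*b + b) = 3*(41*b) = 123*b)
(-361346 - 205131)/(q(-520, 115) + 90532) = (-361346 - 205131)/(123*(-520) + 90532) = -566477/(-63960 + 90532) = -566477/26572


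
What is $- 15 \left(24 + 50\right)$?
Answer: $-1110$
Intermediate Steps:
$- 15 \left(24 + 50\right) = \left(-15\right) 74 = -1110$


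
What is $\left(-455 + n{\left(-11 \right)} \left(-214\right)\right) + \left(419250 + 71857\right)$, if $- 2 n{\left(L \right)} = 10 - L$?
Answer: $492899$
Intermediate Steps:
$n{\left(L \right)} = -5 + \frac{L}{2}$ ($n{\left(L \right)} = - \frac{10 - L}{2} = -5 + \frac{L}{2}$)
$\left(-455 + n{\left(-11 \right)} \left(-214\right)\right) + \left(419250 + 71857\right) = \left(-455 + \left(-5 + \frac{1}{2} \left(-11\right)\right) \left(-214\right)\right) + \left(419250 + 71857\right) = \left(-455 + \left(-5 - \frac{11}{2}\right) \left(-214\right)\right) + 491107 = \left(-455 - -2247\right) + 491107 = \left(-455 + 2247\right) + 491107 = 1792 + 491107 = 492899$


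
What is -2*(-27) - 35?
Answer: 19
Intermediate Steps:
-2*(-27) - 35 = 54 - 35 = 19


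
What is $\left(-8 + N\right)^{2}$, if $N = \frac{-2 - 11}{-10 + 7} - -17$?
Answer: $\frac{1600}{9} \approx 177.78$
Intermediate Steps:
$N = \frac{64}{3}$ ($N = - \frac{13}{-3} + 17 = \left(-13\right) \left(- \frac{1}{3}\right) + 17 = \frac{13}{3} + 17 = \frac{64}{3} \approx 21.333$)
$\left(-8 + N\right)^{2} = \left(-8 + \frac{64}{3}\right)^{2} = \left(\frac{40}{3}\right)^{2} = \frac{1600}{9}$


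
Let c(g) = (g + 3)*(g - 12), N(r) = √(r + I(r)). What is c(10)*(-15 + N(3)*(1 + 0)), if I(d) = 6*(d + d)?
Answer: 390 - 26*√39 ≈ 227.63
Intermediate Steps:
I(d) = 12*d (I(d) = 6*(2*d) = 12*d)
N(r) = √13*√r (N(r) = √(r + 12*r) = √(13*r) = √13*√r)
c(g) = (-12 + g)*(3 + g) (c(g) = (3 + g)*(-12 + g) = (-12 + g)*(3 + g))
c(10)*(-15 + N(3)*(1 + 0)) = (-36 + 10² - 9*10)*(-15 + (√13*√3)*(1 + 0)) = (-36 + 100 - 90)*(-15 + √39*1) = -26*(-15 + √39) = 390 - 26*√39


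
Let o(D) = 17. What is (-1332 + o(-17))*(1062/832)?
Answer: -698265/416 ≈ -1678.5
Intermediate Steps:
(-1332 + o(-17))*(1062/832) = (-1332 + 17)*(1062/832) = -1396530/832 = -1315*531/416 = -698265/416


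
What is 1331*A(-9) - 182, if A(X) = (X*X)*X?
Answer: -970481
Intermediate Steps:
A(X) = X³ (A(X) = X²*X = X³)
1331*A(-9) - 182 = 1331*(-9)³ - 182 = 1331*(-729) - 182 = -970299 - 182 = -970481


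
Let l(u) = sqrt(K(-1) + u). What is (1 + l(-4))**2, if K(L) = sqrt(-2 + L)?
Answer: (1 + sqrt(-4 + I*sqrt(3)))**2 ≈ -2.1528 + 5.8208*I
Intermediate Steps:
l(u) = sqrt(u + I*sqrt(3)) (l(u) = sqrt(sqrt(-2 - 1) + u) = sqrt(sqrt(-3) + u) = sqrt(I*sqrt(3) + u) = sqrt(u + I*sqrt(3)))
(1 + l(-4))**2 = (1 + sqrt(-4 + I*sqrt(3)))**2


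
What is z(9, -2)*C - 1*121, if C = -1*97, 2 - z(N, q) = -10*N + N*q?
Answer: -10791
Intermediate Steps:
z(N, q) = 2 + 10*N - N*q (z(N, q) = 2 - (-10*N + N*q) = 2 + (10*N - N*q) = 2 + 10*N - N*q)
C = -97
z(9, -2)*C - 1*121 = (2 + 10*9 - 1*9*(-2))*(-97) - 1*121 = (2 + 90 + 18)*(-97) - 121 = 110*(-97) - 121 = -10670 - 121 = -10791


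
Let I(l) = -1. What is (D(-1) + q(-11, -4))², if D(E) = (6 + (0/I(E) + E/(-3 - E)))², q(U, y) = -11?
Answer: 15625/16 ≈ 976.56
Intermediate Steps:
D(E) = (6 + E/(-3 - E))² (D(E) = (6 + (0/(-1) + E/(-3 - E)))² = (6 + (0*(-1) + E/(-3 - E)))² = (6 + (0 + E/(-3 - E)))² = (6 + E/(-3 - E))²)
(D(-1) + q(-11, -4))² = ((18 + 5*(-1))²/(3 - 1)² - 11)² = ((18 - 5)²/2² - 11)² = ((¼)*13² - 11)² = ((¼)*169 - 11)² = (169/4 - 11)² = (125/4)² = 15625/16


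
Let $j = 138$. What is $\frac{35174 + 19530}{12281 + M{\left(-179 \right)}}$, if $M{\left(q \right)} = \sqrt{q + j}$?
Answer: $\frac{335909912}{75411501} - \frac{27352 i \sqrt{41}}{75411501} \approx 4.4544 - 0.0023224 i$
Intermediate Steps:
$M{\left(q \right)} = \sqrt{138 + q}$ ($M{\left(q \right)} = \sqrt{q + 138} = \sqrt{138 + q}$)
$\frac{35174 + 19530}{12281 + M{\left(-179 \right)}} = \frac{35174 + 19530}{12281 + \sqrt{138 - 179}} = \frac{54704}{12281 + \sqrt{-41}} = \frac{54704}{12281 + i \sqrt{41}}$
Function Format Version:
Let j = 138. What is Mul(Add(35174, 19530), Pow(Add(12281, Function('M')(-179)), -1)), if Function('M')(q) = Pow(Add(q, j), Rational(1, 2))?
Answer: Add(Rational(335909912, 75411501), Mul(Rational(-27352, 75411501), I, Pow(41, Rational(1, 2)))) ≈ Add(4.4544, Mul(-0.0023224, I))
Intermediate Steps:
Function('M')(q) = Pow(Add(138, q), Rational(1, 2)) (Function('M')(q) = Pow(Add(q, 138), Rational(1, 2)) = Pow(Add(138, q), Rational(1, 2)))
Mul(Add(35174, 19530), Pow(Add(12281, Function('M')(-179)), -1)) = Mul(Add(35174, 19530), Pow(Add(12281, Pow(Add(138, -179), Rational(1, 2))), -1)) = Mul(54704, Pow(Add(12281, Pow(-41, Rational(1, 2))), -1)) = Mul(54704, Pow(Add(12281, Mul(I, Pow(41, Rational(1, 2)))), -1))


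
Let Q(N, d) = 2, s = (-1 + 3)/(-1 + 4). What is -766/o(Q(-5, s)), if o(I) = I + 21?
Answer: -766/23 ≈ -33.304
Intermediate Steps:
s = 2/3 ≈ 0.66667
o(I) = 21 + I
-766/o(Q(-5, s)) = -766/(21 + 2) = -766/23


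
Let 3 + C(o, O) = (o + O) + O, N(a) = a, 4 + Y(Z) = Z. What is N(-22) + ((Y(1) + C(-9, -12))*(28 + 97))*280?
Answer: -1365022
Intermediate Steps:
Y(Z) = -4 + Z
C(o, O) = -3 + o + 2*O (C(o, O) = -3 + ((o + O) + O) = -3 + ((O + o) + O) = -3 + (o + 2*O) = -3 + o + 2*O)
N(-22) + ((Y(1) + C(-9, -12))*(28 + 97))*280 = -22 + (((-4 + 1) + (-3 - 9 + 2*(-12)))*(28 + 97))*280 = -22 + ((-3 + (-3 - 9 - 24))*125)*280 = -22 + ((-3 - 36)*125)*280 = -22 - 39*125*280 = -22 - 4875*280 = -22 - 1365000 = -1365022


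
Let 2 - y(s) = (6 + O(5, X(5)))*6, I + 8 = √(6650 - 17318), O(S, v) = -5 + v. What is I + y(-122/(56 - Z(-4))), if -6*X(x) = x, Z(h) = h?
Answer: -7 + 2*I*√2667 ≈ -7.0 + 103.29*I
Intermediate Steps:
X(x) = -x/6
I = -8 + 2*I*√2667 (I = -8 + √(6650 - 17318) = -8 + √(-10668) = -8 + 2*I*√2667 ≈ -8.0 + 103.29*I)
y(s) = 1 (y(s) = 2 - (6 + (-5 - ⅙*5))*6 = 2 - (6 + (-5 - ⅚))*6 = 2 - (6 - 35/6)*6 = 2 - 6/6 = 2 - 1*1 = 2 - 1 = 1)
I + y(-122/(56 - Z(-4))) = (-8 + 2*I*√2667) + 1 = -7 + 2*I*√2667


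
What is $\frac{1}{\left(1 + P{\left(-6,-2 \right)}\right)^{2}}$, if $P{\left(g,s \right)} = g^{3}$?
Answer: $\frac{1}{46225} \approx 2.1633 \cdot 10^{-5}$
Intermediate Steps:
$\frac{1}{\left(1 + P{\left(-6,-2 \right)}\right)^{2}} = \frac{1}{\left(1 + \left(-6\right)^{3}\right)^{2}} = \frac{1}{\left(1 - 216\right)^{2}} = \frac{1}{\left(-215\right)^{2}} = \frac{1}{46225}$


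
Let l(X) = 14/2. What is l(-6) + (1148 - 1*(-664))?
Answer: 1819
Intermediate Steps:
l(X) = 7 (l(X) = 14*(1/2) = 7)
l(-6) + (1148 - 1*(-664)) = 7 + (1148 - 1*(-664)) = 7 + (1148 + 664) = 7 + 1812 = 1819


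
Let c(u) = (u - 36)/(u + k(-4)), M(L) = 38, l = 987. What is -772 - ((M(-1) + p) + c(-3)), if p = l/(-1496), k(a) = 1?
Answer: -1239945/1496 ≈ -828.84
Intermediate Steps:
p = -987/1496 (p = 987/(-1496) = 987*(-1/1496) = -987/1496 ≈ -0.65976)
c(u) = (-36 + u)/(1 + u) (c(u) = (u - 36)/(u + 1) = (-36 + u)/(1 + u))
-772 - ((M(-1) + p) + c(-3)) = -772 - ((38 - 987/1496) + (-36 - 3)/(1 - 3)) = -772 - (55861/1496 - 39/(-2)) = -772 - (55861/1496 - 1/2*(-39)) = -772 - (55861/1496 + 39/2) = -772 - 1*85033/1496 = -772 - 85033/1496 = -1239945/1496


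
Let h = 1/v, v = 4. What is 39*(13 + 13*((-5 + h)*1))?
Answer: -7605/4 ≈ -1901.3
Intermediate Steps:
h = 1/4 ≈ 0.25000
39*(13 + 13*((-5 + h)*1)) = 39*(13 + 13*((-5 + 1/4)*1)) = 39*(13 + 13*(-19/4*1)) = 39*(13 + 13*(-19/4)) = 39*(13 - 247/4) = 39*(-195/4) = -7605/4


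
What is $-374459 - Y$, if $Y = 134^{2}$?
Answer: $-392415$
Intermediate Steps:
$Y = 17956$
$-374459 - Y = -374459 - 17956 = -392415$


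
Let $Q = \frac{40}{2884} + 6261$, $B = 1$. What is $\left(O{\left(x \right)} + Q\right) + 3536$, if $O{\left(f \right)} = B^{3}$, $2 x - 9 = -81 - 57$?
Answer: $\frac{7064368}{721} \approx 9798.0$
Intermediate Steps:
$x = - \frac{129}{2}$ ($x = \frac{9}{2} + \frac{-81 - 57}{2} = \frac{9}{2} + \frac{1}{2} \left(-138\right) = \frac{9}{2} - 69 = - \frac{129}{2} \approx -64.5$)
$Q = \frac{4514191}{721}$ ($Q = 40 \cdot \frac{1}{2884} + 6261 = \frac{10}{721} + 6261 = \frac{4514191}{721} \approx 6261.0$)
$O{\left(f \right)} = 1$ ($O{\left(f \right)} = 1^{3} = 1$)
$\left(O{\left(x \right)} + Q\right) + 3536 = \left(1 + \frac{4514191}{721}\right) + 3536 = \frac{4514912}{721} + 3536 = \frac{7064368}{721}$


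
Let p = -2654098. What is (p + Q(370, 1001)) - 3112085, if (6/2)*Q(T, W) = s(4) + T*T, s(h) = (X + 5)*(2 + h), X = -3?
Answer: -17161637/3 ≈ -5.7205e+6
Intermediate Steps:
s(h) = 4 + 2*h (s(h) = (-3 + 5)*(2 + h) = 2*(2 + h) = 4 + 2*h)
Q(T, W) = 4 + T**2/3 (Q(T, W) = ((4 + 2*4) + T*T)/3 = ((4 + 8) + T**2)/3 = (12 + T**2)/3 = 4 + T**2/3)
(p + Q(370, 1001)) - 3112085 = (-2654098 + (4 + (1/3)*370**2)) - 3112085 = (-2654098 + (4 + (1/3)*136900)) - 3112085 = (-2654098 + (4 + 136900/3)) - 3112085 = (-2654098 + 136912/3) - 3112085 = -7825382/3 - 3112085 = -17161637/3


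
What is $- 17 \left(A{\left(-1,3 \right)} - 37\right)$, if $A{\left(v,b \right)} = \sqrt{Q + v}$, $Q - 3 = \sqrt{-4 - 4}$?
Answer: $629 - 17 \sqrt{2 + 2 i \sqrt{2}} \approx 600.9 - 14.545 i$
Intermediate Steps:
$Q = 3 + 2 i \sqrt{2}$ ($Q = 3 + \sqrt{-4 - 4} = 3 + \sqrt{-8} = 3 + 2 i \sqrt{2} \approx 3.0 + 2.8284 i$)
$A{\left(v,b \right)} = \sqrt{3 + v + 2 i \sqrt{2}}$ ($A{\left(v,b \right)} = \sqrt{\left(3 + 2 i \sqrt{2}\right) + v} = \sqrt{3 + v + 2 i \sqrt{2}}$)
$- 17 \left(A{\left(-1,3 \right)} - 37\right) = - 17 \left(\sqrt{3 - 1 + 2 i \sqrt{2}} - 37\right) = - 17 \left(\sqrt{2 + 2 i \sqrt{2}} - 37\right) = - 17 \left(-37 + \sqrt{2 + 2 i \sqrt{2}}\right) = 629 - 17 \sqrt{2 + 2 i \sqrt{2}}$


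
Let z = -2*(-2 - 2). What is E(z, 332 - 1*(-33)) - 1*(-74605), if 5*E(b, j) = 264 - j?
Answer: 372924/5 ≈ 74585.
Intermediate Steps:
z = 8 (z = -2*(-4) = 8)
E(b, j) = 264/5 - j/5 (E(b, j) = (264 - j)/5 = 264/5 - j/5)
E(z, 332 - 1*(-33)) - 1*(-74605) = (264/5 - (332 - 1*(-33))/5) - 1*(-74605) = (264/5 - (332 + 33)/5) + 74605 = (264/5 - ⅕*365) + 74605 = (264/5 - 73) + 74605 = -101/5 + 74605 = 372924/5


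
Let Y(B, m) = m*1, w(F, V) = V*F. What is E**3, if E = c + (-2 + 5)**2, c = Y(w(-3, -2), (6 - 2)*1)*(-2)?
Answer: 1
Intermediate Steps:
w(F, V) = F*V
Y(B, m) = m
c = -8 (c = ((6 - 2)*1)*(-2) = (4*1)*(-2) = 4*(-2) = -8)
E = 1 (E = -8 + (-2 + 5)**2 = -8 + 3**2 = -8 + 9 = 1)
E**3 = 1**3 = 1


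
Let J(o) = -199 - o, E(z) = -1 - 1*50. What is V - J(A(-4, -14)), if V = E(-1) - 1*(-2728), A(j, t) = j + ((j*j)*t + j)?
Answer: 2644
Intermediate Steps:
E(z) = -51 (E(z) = -1 - 50 = -51)
A(j, t) = 2*j + t*j² (A(j, t) = j + (j²*t + j) = j + (t*j² + j) = j + (j + t*j²) = 2*j + t*j²)
V = 2677 (V = -51 - 1*(-2728) = -51 + 2728 = 2677)
V - J(A(-4, -14)) = 2677 - (-199 - (-4)*(2 - 4*(-14))) = 2677 - (-199 - (-4)*(2 + 56)) = 2677 - (-199 - (-4)*58) = 2677 - (-199 - 1*(-232)) = 2677 - (-199 + 232) = 2677 - 1*33 = 2677 - 33 = 2644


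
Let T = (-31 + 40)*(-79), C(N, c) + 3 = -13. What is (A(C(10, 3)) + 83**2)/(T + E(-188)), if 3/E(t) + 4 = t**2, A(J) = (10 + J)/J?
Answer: -162313675/16751158 ≈ -9.6897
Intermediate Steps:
C(N, c) = -16 (C(N, c) = -3 - 13 = -16)
A(J) = (10 + J)/J
E(t) = 3/(-4 + t**2)
T = -711 (T = 9*(-79) = -711)
(A(C(10, 3)) + 83**2)/(T + E(-188)) = ((10 - 16)/(-16) + 83**2)/(-711 + 3/(-4 + (-188)**2)) = (-1/16*(-6) + 6889)/(-711 + 3/(-4 + 35344)) = (3/8 + 6889)/(-711 + 3/35340) = 55115/(8*(-711 + 3*(1/35340))) = 55115/(8*(-711 + 1/11780)) = 55115/(8*(-8375579/11780)) = (55115/8)*(-11780/8375579) = -162313675/16751158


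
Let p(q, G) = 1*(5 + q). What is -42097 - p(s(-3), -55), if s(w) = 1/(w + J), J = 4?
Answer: -42103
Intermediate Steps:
s(w) = 1/(4 + w) (s(w) = 1/(w + 4) = 1/(4 + w))
p(q, G) = 5 + q
-42097 - p(s(-3), -55) = -42097 - (5 + 1/(4 - 3)) = -42097 - (5 + 1/1) = -42097 - (5 + 1) = -42097 - 1*6 = -42097 - 6 = -42103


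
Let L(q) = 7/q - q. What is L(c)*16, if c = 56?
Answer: -894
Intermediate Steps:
L(q) = -q + 7/q
L(c)*16 = (-1*56 + 7/56)*16 = (-56 + 7*(1/56))*16 = (-56 + ⅛)*16 = -447/8*16 = -894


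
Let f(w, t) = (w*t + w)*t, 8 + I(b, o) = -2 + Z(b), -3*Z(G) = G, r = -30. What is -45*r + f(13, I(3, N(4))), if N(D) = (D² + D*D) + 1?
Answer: 2780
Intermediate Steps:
N(D) = 1 + 2*D² (N(D) = (D² + D²) + 1 = 2*D² + 1 = 1 + 2*D²)
Z(G) = -G/3
I(b, o) = -10 - b/3 (I(b, o) = -8 + (-2 - b/3) = -10 - b/3)
f(w, t) = t*(w + t*w) (f(w, t) = (t*w + w)*t = (w + t*w)*t = t*(w + t*w))
-45*r + f(13, I(3, N(4))) = -45*(-30) + (-10 - ⅓*3)*13*(1 + (-10 - ⅓*3)) = 1350 + (-10 - 1)*13*(1 + (-10 - 1)) = 1350 - 11*13*(1 - 11) = 1350 - 11*13*(-10) = 1350 + 1430 = 2780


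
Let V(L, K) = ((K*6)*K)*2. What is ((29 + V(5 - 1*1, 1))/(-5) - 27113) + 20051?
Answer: -35351/5 ≈ -7070.2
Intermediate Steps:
V(L, K) = 12*K**2 (V(L, K) = ((6*K)*K)*2 = (6*K**2)*2 = 12*K**2)
((29 + V(5 - 1*1, 1))/(-5) - 27113) + 20051 = ((29 + 12*1**2)/(-5) - 27113) + 20051 = (-(29 + 12*1)/5 - 27113) + 20051 = (-(29 + 12)/5 - 27113) + 20051 = (-1/5*41 - 27113) + 20051 = (-41/5 - 27113) + 20051 = -135606/5 + 20051 = -35351/5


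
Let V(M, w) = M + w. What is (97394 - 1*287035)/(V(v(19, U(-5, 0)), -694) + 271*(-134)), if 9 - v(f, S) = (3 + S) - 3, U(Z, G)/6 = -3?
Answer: 189641/36981 ≈ 5.1281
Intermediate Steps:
U(Z, G) = -18 (U(Z, G) = 6*(-3) = -18)
v(f, S) = 9 - S (v(f, S) = 9 - ((3 + S) - 3) = 9 - S)
(97394 - 1*287035)/(V(v(19, U(-5, 0)), -694) + 271*(-134)) = (97394 - 1*287035)/(((9 - 1*(-18)) - 694) + 271*(-134)) = (97394 - 287035)/(((9 + 18) - 694) - 36314) = -189641/((27 - 694) - 36314) = -189641/(-667 - 36314) = -189641/(-36981) = -189641*(-1/36981) = 189641/36981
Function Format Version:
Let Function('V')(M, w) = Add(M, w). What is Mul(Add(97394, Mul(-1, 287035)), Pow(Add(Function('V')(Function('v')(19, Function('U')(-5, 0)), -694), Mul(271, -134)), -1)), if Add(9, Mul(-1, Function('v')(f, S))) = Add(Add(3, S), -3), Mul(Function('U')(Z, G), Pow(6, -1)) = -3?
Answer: Rational(189641, 36981) ≈ 5.1281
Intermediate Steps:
Function('U')(Z, G) = -18 (Function('U')(Z, G) = Mul(6, -3) = -18)
Function('v')(f, S) = Add(9, Mul(-1, S)) (Function('v')(f, S) = Add(9, Mul(-1, Add(Add(3, S), -3))) = Add(9, Mul(-1, S)))
Mul(Add(97394, Mul(-1, 287035)), Pow(Add(Function('V')(Function('v')(19, Function('U')(-5, 0)), -694), Mul(271, -134)), -1)) = Mul(Add(97394, Mul(-1, 287035)), Pow(Add(Add(Add(9, Mul(-1, -18)), -694), Mul(271, -134)), -1)) = Mul(Add(97394, -287035), Pow(Add(Add(Add(9, 18), -694), -36314), -1)) = Mul(-189641, Pow(Add(Add(27, -694), -36314), -1)) = Mul(-189641, Pow(Add(-667, -36314), -1)) = Mul(-189641, Pow(-36981, -1)) = Mul(-189641, Rational(-1, 36981)) = Rational(189641, 36981)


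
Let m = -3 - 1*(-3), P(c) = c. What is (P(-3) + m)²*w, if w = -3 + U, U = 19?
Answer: 144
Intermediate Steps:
m = 0 (m = -3 + 3 = 0)
w = 16 (w = -3 + 19 = 16)
(P(-3) + m)²*w = (-3 + 0)²*16 = (-3)²*16 = 9*16 = 144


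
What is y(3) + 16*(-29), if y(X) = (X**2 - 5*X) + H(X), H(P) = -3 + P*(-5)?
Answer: -488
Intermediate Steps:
H(P) = -3 - 5*P
y(X) = -3 + X**2 - 10*X (y(X) = (X**2 - 5*X) + (-3 - 5*X) = -3 + X**2 - 10*X)
y(3) + 16*(-29) = (-3 + 3**2 - 10*3) + 16*(-29) = (-3 + 9 - 30) - 464 = -24 - 464 = -488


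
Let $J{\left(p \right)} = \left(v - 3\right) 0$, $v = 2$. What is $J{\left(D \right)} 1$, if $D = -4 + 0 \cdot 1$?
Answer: $0$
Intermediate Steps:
$D = -4$ ($D = -4 + 0 = -4$)
$J{\left(p \right)} = 0$ ($J{\left(p \right)} = \left(2 - 3\right) 0 = \left(-1\right) 0 = 0$)
$J{\left(D \right)} 1 = 0 \cdot 1 = 0$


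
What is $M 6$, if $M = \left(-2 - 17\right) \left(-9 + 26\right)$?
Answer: $-1938$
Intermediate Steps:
$M = -323$ ($M = \left(-19\right) 17 = -323$)
$M 6 = \left(-323\right) 6 = -1938$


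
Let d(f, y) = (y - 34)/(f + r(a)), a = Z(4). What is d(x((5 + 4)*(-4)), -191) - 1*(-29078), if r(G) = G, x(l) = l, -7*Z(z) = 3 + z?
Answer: 1076111/37 ≈ 29084.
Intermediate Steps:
Z(z) = -3/7 - z/7 (Z(z) = -(3 + z)/7 = -3/7 - z/7)
a = -1 (a = -3/7 - 1/7*4 = -3/7 - 4/7 = -1)
d(f, y) = (-34 + y)/(-1 + f) (d(f, y) = (y - 34)/(f - 1) = (-34 + y)/(-1 + f))
d(x((5 + 4)*(-4)), -191) - 1*(-29078) = (-34 - 191)/(-1 + (5 + 4)*(-4)) - 1*(-29078) = -225/(-1 + 9*(-4)) + 29078 = -225/(-1 - 36) + 29078 = -225/(-37) + 29078 = -1/37*(-225) + 29078 = 225/37 + 29078 = 1076111/37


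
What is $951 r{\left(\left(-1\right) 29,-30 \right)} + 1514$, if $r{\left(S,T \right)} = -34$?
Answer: $-30820$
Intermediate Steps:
$951 r{\left(\left(-1\right) 29,-30 \right)} + 1514 = 951 \left(-34\right) + 1514 = -32334 + 1514 = -30820$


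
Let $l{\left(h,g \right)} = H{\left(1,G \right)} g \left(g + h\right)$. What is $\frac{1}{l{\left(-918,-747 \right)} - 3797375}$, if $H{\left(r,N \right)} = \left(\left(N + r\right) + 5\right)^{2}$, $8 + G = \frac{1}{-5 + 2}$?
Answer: $\frac{1}{2974180} \approx 3.3623 \cdot 10^{-7}$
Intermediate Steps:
$G = - \frac{25}{3}$ ($G = -8 + \frac{1}{-5 + 2} = -8 + \frac{1}{-3} = -8 - \frac{1}{3} = - \frac{25}{3} \approx -8.3333$)
$H{\left(r,N \right)} = \left(5 + N + r\right)^{2}$
$l{\left(h,g \right)} = \frac{49 g \left(g + h\right)}{9}$ ($l{\left(h,g \right)} = \left(5 - \frac{25}{3} + 1\right)^{2} g \left(g + h\right) = \left(- \frac{7}{3}\right)^{2} g \left(g + h\right) = \frac{49 g}{9} \left(g + h\right) = \frac{49 g \left(g + h\right)}{9}$)
$\frac{1}{l{\left(-918,-747 \right)} - 3797375} = \frac{1}{\frac{49}{9} \left(-747\right) \left(-747 - 918\right) - 3797375} = \frac{1}{\frac{49}{9} \left(-747\right) \left(-1665\right) - 3797375} = \frac{1}{6771555 - 3797375} = \frac{1}{2974180}$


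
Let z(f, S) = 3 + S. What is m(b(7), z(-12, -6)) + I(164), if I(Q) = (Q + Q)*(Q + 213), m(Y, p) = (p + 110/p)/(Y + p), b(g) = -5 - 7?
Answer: 5564639/45 ≈ 1.2366e+5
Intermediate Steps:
b(g) = -12
m(Y, p) = (p + 110/p)/(Y + p)
I(Q) = 2*Q*(213 + Q) (I(Q) = (2*Q)*(213 + Q) = 2*Q*(213 + Q))
m(b(7), z(-12, -6)) + I(164) = (110 + (3 - 6)²)/((3 - 6)*(-12 + (3 - 6))) + 2*164*(213 + 164) = (110 + (-3)²)/((-3)*(-12 - 3)) + 2*164*377 = -⅓*(110 + 9)/(-15) + 123656 = -⅓*(-1/15)*119 + 123656 = 119/45 + 123656 = 5564639/45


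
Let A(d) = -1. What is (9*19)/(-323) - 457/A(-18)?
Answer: 7760/17 ≈ 456.47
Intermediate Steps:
(9*19)/(-323) - 457/A(-18) = (9*19)/(-323) - 457/(-1) = 171*(-1/323) - 457*(-1) = -9/17 + 457 = 7760/17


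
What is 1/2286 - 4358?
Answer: -9962387/2286 ≈ -4358.0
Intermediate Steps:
1/2286 - 4358 = -9962387/2286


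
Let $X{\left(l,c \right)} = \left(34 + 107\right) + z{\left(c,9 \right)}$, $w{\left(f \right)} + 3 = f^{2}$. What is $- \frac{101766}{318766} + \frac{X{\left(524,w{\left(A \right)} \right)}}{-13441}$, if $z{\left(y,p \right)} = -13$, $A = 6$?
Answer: $- \frac{100617061}{306038129} \approx -0.32877$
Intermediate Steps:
$w{\left(f \right)} = -3 + f^{2}$
$X{\left(l,c \right)} = 128$ ($X{\left(l,c \right)} = \left(34 + 107\right) - 13 = 141 - 13 = 128$)
$- \frac{101766}{318766} + \frac{X{\left(524,w{\left(A \right)} \right)}}{-13441} = - \frac{101766}{318766} + \frac{128}{-13441} = \left(-101766\right) \frac{1}{318766} + 128 \left(- \frac{1}{13441}\right) = - \frac{7269}{22769} - \frac{128}{13441} = - \frac{100617061}{306038129}$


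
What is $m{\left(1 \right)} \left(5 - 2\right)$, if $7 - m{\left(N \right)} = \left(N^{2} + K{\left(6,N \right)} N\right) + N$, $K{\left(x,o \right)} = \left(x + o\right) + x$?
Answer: $-24$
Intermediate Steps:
$K{\left(x,o \right)} = o + 2 x$ ($K{\left(x,o \right)} = \left(o + x\right) + x = o + 2 x$)
$m{\left(N \right)} = 7 - N - N^{2} - N \left(12 + N\right)$ ($m{\left(N \right)} = 7 - \left(\left(N^{2} + \left(N + 2 \cdot 6\right) N\right) + N\right) = 7 - \left(\left(N^{2} + \left(N + 12\right) N\right) + N\right) = 7 - \left(\left(N^{2} + \left(12 + N\right) N\right) + N\right) = 7 - \left(\left(N^{2} + N \left(12 + N\right)\right) + N\right) = 7 - \left(N + N^{2} + N \left(12 + N\right)\right) = 7 - N - N^{2} - N \left(12 + N\right)$)
$m{\left(1 \right)} \left(5 - 2\right) = \left(7 - 13 - 2 \cdot 1^{2}\right) \left(5 - 2\right) = \left(7 - 13 - 2\right) \left(5 - 2\right) = \left(7 - 13 - 2\right) 3 = \left(-8\right) 3 = -24$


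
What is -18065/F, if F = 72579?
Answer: -18065/72579 ≈ -0.24890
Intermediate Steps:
-18065/F = -18065/72579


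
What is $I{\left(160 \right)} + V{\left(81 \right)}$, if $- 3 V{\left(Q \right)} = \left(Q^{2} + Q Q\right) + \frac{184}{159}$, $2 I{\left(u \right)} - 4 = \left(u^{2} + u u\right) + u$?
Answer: $\frac{10163732}{477} \approx 21308.0$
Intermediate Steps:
$I{\left(u \right)} = 2 + u^{2} + \frac{u}{2}$ ($I{\left(u \right)} = 2 + \frac{\left(u^{2} + u u\right) + u}{2} = 2 + \frac{\left(u^{2} + u^{2}\right) + u}{2} = 2 + \frac{2 u^{2} + u}{2} = 2 + \frac{u + 2 u^{2}}{2} = 2 + \left(u^{2} + \frac{u}{2}\right) = 2 + u^{2} + \frac{u}{2}$)
$V{\left(Q \right)} = - \frac{184}{477} - \frac{2 Q^{2}}{3}$ ($V{\left(Q \right)} = - \frac{\left(Q^{2} + Q Q\right) + \frac{184}{159}}{3} = - \frac{\left(Q^{2} + Q^{2}\right) + 184 \cdot \frac{1}{159}}{3} = - \frac{2 Q^{2} + \frac{184}{159}}{3} = - \frac{\frac{184}{159} + 2 Q^{2}}{3} = - \frac{184}{477} - \frac{2 Q^{2}}{3}$)
$I{\left(160 \right)} + V{\left(81 \right)} = \left(2 + 160^{2} + \frac{1}{2} \cdot 160\right) - \left(\frac{184}{477} + \frac{2 \cdot 81^{2}}{3}\right) = \left(2 + 25600 + 80\right) - \frac{2086582}{477} = 25682 - \frac{2086582}{477} = \frac{10163732}{477}$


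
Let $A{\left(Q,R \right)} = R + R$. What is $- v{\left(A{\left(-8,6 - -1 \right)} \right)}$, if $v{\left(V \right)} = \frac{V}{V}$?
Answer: $-1$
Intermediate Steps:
$A{\left(Q,R \right)} = 2 R$
$v{\left(V \right)} = 1$
$- v{\left(A{\left(-8,6 - -1 \right)} \right)} = \left(-1\right) 1 = -1$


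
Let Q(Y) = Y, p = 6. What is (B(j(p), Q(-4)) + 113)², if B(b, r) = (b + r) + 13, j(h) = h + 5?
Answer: 17689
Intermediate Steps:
j(h) = 5 + h
B(b, r) = 13 + b + r
(B(j(p), Q(-4)) + 113)² = ((13 + (5 + 6) - 4) + 113)² = ((13 + 11 - 4) + 113)² = (20 + 113)² = 133² = 17689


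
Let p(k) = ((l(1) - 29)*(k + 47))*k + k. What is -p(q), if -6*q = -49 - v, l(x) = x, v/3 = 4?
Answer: 292739/18 ≈ 16263.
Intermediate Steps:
v = 12 (v = 3*4 = 12)
q = 61/6 (q = -(-49 - 1*12)/6 = -(-49 - 12)/6 = -1/6*(-61) = 61/6 ≈ 10.167)
p(k) = k + k*(-1316 - 28*k) (p(k) = ((1 - 29)*(k + 47))*k + k = (-28*(47 + k))*k + k = (-1316 - 28*k)*k + k = k*(-1316 - 28*k) + k = k + k*(-1316 - 28*k))
-p(q) = -(-1)*61*(1315 + 28*(61/6))/6 = -(-1)*61*(1315 + 854/3)/6 = -(-1)*61*4799/(6*3) = -1*(-292739/18) = 292739/18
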